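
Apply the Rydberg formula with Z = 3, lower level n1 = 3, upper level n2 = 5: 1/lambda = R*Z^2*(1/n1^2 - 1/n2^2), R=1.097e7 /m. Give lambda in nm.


1/lambda = R * Z^2 * (1/n1^2 - 1/n2^2)
= 1.097e7 * 3^2 * (1/3^2 - 1/5^2)
= 1.097e7 * 9 * (0.111111 - 0.04)
= 7.0208e+06 /m
lambda = 1 / 7.0208e+06
= 142.4339 nm

142.4339


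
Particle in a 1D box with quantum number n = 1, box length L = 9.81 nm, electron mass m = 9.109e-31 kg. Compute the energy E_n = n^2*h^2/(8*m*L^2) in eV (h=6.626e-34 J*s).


E = n^2 * h^2 / (8 * m * L^2)
= 1^2 * (6.626e-34)^2 / (8 * 9.109e-31 * (9.81e-9)^2)
= 1 * 4.3904e-67 / (8 * 9.109e-31 * 9.6236e-17)
= 6.2604e-22 J
= 0.0039 eV

0.0039


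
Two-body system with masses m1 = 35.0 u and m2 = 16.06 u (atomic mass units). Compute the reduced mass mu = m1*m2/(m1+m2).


mu = m1 * m2 / (m1 + m2)
= 35.0 * 16.06 / (35.0 + 16.06)
= 562.1 / 51.06
= 11.0086 u

11.0086


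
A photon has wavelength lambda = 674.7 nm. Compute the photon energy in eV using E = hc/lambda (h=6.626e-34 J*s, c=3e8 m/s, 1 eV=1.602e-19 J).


E = hc / lambda
= (6.626e-34)(3e8) / (674.7e-9)
= 1.9878e-25 / 6.7470e-07
= 2.9462e-19 J
Converting to eV: 2.9462e-19 / 1.602e-19
= 1.8391 eV

1.8391


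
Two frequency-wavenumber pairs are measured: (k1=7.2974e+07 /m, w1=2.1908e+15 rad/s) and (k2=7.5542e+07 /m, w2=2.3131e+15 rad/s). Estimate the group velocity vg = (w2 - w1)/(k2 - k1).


vg = (w2 - w1) / (k2 - k1)
= (2.3131e+15 - 2.1908e+15) / (7.5542e+07 - 7.2974e+07)
= 1.2230e+14 / 2.5680e+06
= 4.7625e+07 m/s

4.7625e+07


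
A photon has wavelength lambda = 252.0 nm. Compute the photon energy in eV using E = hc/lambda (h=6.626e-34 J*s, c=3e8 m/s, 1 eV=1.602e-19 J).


E = hc / lambda
= (6.626e-34)(3e8) / (252.0e-9)
= 1.9878e-25 / 2.5200e-07
= 7.8881e-19 J
Converting to eV: 7.8881e-19 / 1.602e-19
= 4.9239 eV

4.9239


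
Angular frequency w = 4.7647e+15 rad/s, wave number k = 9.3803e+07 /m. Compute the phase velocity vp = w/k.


vp = w / k
= 4.7647e+15 / 9.3803e+07
= 5.0795e+07 m/s

5.0795e+07


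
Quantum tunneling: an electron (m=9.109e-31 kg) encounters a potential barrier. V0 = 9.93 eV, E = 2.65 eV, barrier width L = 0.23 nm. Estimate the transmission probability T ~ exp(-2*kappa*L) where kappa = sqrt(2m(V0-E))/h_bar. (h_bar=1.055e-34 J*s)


V0 - E = 7.28 eV = 1.1663e-18 J
kappa = sqrt(2 * m * (V0-E)) / h_bar
= sqrt(2 * 9.109e-31 * 1.1663e-18) / 1.055e-34
= 1.3816e+10 /m
2*kappa*L = 2 * 1.3816e+10 * 0.23e-9
= 6.3555
T = exp(-6.3555) = 1.737092e-03

1.737092e-03


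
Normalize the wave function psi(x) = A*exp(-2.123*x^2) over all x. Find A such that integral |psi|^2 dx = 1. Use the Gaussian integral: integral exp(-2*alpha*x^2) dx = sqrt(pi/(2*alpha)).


integral |psi|^2 dx = A^2 * sqrt(pi/(2*alpha)) = 1
A^2 = sqrt(2*alpha/pi)
= sqrt(2 * 2.123 / pi)
= 1.162559
A = sqrt(1.162559)
= 1.0782

1.0782


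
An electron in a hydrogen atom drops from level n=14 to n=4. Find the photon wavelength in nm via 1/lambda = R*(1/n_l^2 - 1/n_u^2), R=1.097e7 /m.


1/lambda = R * (1/n_l^2 - 1/n_u^2)
= 1.097e7 * (1/4^2 - 1/14^2)
= 1.097e7 * (0.0625 - 0.005102)
= 1.097e7 * 0.057398
= 6.2966e+05 /m
lambda = 1 / 6.2966e+05 = 1588.1698 nm

1588.1698


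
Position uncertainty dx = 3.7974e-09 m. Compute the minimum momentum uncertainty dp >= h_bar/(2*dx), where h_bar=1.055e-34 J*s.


dp = h_bar / (2 * dx)
= 1.055e-34 / (2 * 3.7974e-09)
= 1.055e-34 / 7.5948e-09
= 1.3891e-26 kg*m/s

1.3891e-26


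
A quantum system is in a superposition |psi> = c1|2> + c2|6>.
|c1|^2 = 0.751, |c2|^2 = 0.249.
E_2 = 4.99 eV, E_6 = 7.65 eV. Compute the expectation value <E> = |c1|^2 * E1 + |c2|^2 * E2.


<E> = |c1|^2 * E1 + |c2|^2 * E2
= 0.751 * 4.99 + 0.249 * 7.65
= 3.7475 + 1.9049
= 5.6523 eV

5.6523


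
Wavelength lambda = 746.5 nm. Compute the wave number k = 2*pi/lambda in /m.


k = 2 * pi / lambda
= 6.2832 / (746.5e-9)
= 6.2832 / 7.4650e-07
= 8.4169e+06 /m

8.4169e+06


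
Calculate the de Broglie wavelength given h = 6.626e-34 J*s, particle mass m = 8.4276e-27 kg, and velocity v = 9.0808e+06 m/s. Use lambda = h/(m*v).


lambda = h / (m * v)
= 6.626e-34 / (8.4276e-27 * 9.0808e+06)
= 6.626e-34 / 7.6529e-20
= 8.6581e-15 m

8.6581e-15


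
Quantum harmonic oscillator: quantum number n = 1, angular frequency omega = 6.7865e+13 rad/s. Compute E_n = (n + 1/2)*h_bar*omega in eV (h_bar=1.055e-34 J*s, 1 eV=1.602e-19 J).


E = (n + 1/2) * h_bar * omega
= (1 + 0.5) * 1.055e-34 * 6.7865e+13
= 1.5 * 7.1598e-21
= 1.0740e-20 J
= 0.067 eV

0.067


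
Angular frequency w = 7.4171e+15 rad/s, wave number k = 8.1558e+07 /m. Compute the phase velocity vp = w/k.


vp = w / k
= 7.4171e+15 / 8.1558e+07
= 9.0943e+07 m/s

9.0943e+07


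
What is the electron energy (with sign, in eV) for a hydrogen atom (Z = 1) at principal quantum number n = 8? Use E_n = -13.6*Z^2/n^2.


E_n = -13.6 * Z^2 / n^2
= -13.6 * 1^2 / 8^2
= -13.6 * 1 / 64
= -0.2125 eV

-0.2125


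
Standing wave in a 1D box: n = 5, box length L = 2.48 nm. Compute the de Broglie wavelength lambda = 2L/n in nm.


lambda = 2L / n
= 2 * 2.48 / 5
= 4.96 / 5
= 0.992 nm

0.992


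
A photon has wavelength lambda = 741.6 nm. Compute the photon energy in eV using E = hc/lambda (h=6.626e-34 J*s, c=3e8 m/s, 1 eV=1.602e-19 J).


E = hc / lambda
= (6.626e-34)(3e8) / (741.6e-9)
= 1.9878e-25 / 7.4160e-07
= 2.6804e-19 J
Converting to eV: 2.6804e-19 / 1.602e-19
= 1.6732 eV

1.6732


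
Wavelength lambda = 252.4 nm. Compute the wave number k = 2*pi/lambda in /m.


k = 2 * pi / lambda
= 6.2832 / (252.4e-9)
= 6.2832 / 2.5240e-07
= 2.4894e+07 /m

2.4894e+07


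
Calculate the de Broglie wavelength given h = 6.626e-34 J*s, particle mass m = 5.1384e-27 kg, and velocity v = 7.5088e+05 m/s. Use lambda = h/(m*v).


lambda = h / (m * v)
= 6.626e-34 / (5.1384e-27 * 7.5088e+05)
= 6.626e-34 / 3.8583e-21
= 1.7173e-13 m

1.7173e-13


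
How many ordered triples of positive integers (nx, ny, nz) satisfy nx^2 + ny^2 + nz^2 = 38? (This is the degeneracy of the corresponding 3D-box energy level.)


Enumerate all (nx, ny, nz) with nx^2 + ny^2 + nz^2 = 38:
(1,1,6)
(1,6,1)
(2,3,5)
(2,5,3)
(3,2,5)
(3,5,2)
(5,2,3)
(5,3,2)
(6,1,1)
Total degeneracy = 9

9


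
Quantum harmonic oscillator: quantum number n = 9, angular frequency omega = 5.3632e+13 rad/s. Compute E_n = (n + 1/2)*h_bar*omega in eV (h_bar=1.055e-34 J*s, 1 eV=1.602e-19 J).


E = (n + 1/2) * h_bar * omega
= (9 + 0.5) * 1.055e-34 * 5.3632e+13
= 9.5 * 5.6582e-21
= 5.3753e-20 J
= 0.3355 eV

0.3355


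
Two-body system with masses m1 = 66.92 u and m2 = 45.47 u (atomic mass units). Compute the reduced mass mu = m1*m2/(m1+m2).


mu = m1 * m2 / (m1 + m2)
= 66.92 * 45.47 / (66.92 + 45.47)
= 3042.8524 / 112.39
= 27.074 u

27.074


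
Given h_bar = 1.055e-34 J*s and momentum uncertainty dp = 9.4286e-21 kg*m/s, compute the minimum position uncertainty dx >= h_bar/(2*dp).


dx = h_bar / (2 * dp)
= 1.055e-34 / (2 * 9.4286e-21)
= 1.055e-34 / 1.8857e-20
= 5.5947e-15 m

5.5947e-15


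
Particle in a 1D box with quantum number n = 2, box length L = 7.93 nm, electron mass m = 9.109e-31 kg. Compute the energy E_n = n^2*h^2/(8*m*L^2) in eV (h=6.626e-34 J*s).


E = n^2 * h^2 / (8 * m * L^2)
= 2^2 * (6.626e-34)^2 / (8 * 9.109e-31 * (7.93e-9)^2)
= 4 * 4.3904e-67 / (8 * 9.109e-31 * 6.2885e-17)
= 3.8323e-21 J
= 0.0239 eV

0.0239


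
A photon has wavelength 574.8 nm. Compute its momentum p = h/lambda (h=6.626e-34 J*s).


p = h / lambda
= 6.626e-34 / (574.8e-9)
= 6.626e-34 / 5.7480e-07
= 1.1527e-27 kg*m/s

1.1527e-27


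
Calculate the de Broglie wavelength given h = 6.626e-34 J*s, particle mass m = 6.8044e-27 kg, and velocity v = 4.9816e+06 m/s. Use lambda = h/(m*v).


lambda = h / (m * v)
= 6.626e-34 / (6.8044e-27 * 4.9816e+06)
= 6.626e-34 / 3.3897e-20
= 1.9548e-14 m

1.9548e-14


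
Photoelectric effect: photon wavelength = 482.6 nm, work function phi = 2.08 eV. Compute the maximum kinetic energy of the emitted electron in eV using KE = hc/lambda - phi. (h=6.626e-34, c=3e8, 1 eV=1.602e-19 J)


E_photon = hc / lambda
= (6.626e-34)(3e8) / (482.6e-9)
= 4.1189e-19 J
= 2.5711 eV
KE = E_photon - phi
= 2.5711 - 2.08
= 0.4911 eV

0.4911


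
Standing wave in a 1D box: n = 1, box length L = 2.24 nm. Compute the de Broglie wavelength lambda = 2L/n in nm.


lambda = 2L / n
= 2 * 2.24 / 1
= 4.48 / 1
= 4.48 nm

4.48


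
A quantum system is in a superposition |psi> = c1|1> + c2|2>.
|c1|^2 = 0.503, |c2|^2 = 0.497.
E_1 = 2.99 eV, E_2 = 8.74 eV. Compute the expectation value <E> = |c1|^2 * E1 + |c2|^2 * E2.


<E> = |c1|^2 * E1 + |c2|^2 * E2
= 0.503 * 2.99 + 0.497 * 8.74
= 1.504 + 4.3438
= 5.8477 eV

5.8477


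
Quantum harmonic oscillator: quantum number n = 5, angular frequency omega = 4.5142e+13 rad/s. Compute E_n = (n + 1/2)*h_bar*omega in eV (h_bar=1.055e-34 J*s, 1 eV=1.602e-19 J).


E = (n + 1/2) * h_bar * omega
= (5 + 0.5) * 1.055e-34 * 4.5142e+13
= 5.5 * 4.7625e-21
= 2.6194e-20 J
= 0.1635 eV

0.1635


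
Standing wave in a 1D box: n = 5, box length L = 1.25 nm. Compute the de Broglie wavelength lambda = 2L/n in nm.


lambda = 2L / n
= 2 * 1.25 / 5
= 2.5 / 5
= 0.5 nm

0.5


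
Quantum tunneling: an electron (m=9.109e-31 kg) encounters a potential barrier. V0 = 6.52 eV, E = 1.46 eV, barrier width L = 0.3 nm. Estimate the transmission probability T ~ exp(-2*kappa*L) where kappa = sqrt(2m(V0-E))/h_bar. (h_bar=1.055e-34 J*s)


V0 - E = 5.06 eV = 8.1061e-19 J
kappa = sqrt(2 * m * (V0-E)) / h_bar
= sqrt(2 * 9.109e-31 * 8.1061e-19) / 1.055e-34
= 1.1519e+10 /m
2*kappa*L = 2 * 1.1519e+10 * 0.3e-9
= 6.9112
T = exp(-6.9112) = 9.965264e-04

9.965264e-04


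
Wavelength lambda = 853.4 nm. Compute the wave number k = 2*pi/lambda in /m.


k = 2 * pi / lambda
= 6.2832 / (853.4e-9)
= 6.2832 / 8.5340e-07
= 7.3625e+06 /m

7.3625e+06


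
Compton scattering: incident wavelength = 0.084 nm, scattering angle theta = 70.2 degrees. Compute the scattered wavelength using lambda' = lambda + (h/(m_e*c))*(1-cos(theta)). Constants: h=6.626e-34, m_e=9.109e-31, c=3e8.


Compton wavelength: h/(m_e*c) = 2.4247e-12 m
d_lambda = 2.4247e-12 * (1 - cos(70.2 deg))
= 2.4247e-12 * 0.661262
= 1.6034e-12 m = 0.001603 nm
lambda' = 0.084 + 0.001603
= 0.085603 nm

0.085603


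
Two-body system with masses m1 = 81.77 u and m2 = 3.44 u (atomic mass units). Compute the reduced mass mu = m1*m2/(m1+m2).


mu = m1 * m2 / (m1 + m2)
= 81.77 * 3.44 / (81.77 + 3.44)
= 281.2888 / 85.21
= 3.3011 u

3.3011


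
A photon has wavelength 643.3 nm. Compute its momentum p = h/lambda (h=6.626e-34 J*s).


p = h / lambda
= 6.626e-34 / (643.3e-9)
= 6.626e-34 / 6.4330e-07
= 1.0300e-27 kg*m/s

1.0300e-27


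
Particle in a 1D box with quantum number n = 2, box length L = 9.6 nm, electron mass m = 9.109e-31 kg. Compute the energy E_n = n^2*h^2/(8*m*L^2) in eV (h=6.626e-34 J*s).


E = n^2 * h^2 / (8 * m * L^2)
= 2^2 * (6.626e-34)^2 / (8 * 9.109e-31 * (9.6e-9)^2)
= 4 * 4.3904e-67 / (8 * 9.109e-31 * 9.2160e-17)
= 2.6149e-21 J
= 0.0163 eV

0.0163


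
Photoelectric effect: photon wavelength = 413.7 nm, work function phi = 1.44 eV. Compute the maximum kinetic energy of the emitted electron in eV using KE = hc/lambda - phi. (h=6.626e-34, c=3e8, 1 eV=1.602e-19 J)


E_photon = hc / lambda
= (6.626e-34)(3e8) / (413.7e-9)
= 4.8049e-19 J
= 2.9993 eV
KE = E_photon - phi
= 2.9993 - 1.44
= 1.5593 eV

1.5593


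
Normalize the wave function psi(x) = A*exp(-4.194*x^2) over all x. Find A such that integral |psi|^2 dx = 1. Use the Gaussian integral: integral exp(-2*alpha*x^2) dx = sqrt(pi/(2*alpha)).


integral |psi|^2 dx = A^2 * sqrt(pi/(2*alpha)) = 1
A^2 = sqrt(2*alpha/pi)
= sqrt(2 * 4.194 / pi)
= 1.634008
A = sqrt(1.634008)
= 1.2783

1.2783


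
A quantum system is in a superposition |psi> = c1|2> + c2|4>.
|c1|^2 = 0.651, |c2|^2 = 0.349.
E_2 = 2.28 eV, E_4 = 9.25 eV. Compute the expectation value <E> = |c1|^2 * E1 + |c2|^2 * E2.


<E> = |c1|^2 * E1 + |c2|^2 * E2
= 0.651 * 2.28 + 0.349 * 9.25
= 1.4843 + 3.2282
= 4.7125 eV

4.7125


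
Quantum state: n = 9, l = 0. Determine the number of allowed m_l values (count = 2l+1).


m_l ranges from -l to +l in integer steps
So m_l goes from -0 to +0
Count = 2l + 1 = 2*0 + 1
= 1

1


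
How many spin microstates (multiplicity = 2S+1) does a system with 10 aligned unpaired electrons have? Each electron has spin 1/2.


Total spin S = N * (1/2) = 10 * 0.5 = 5.0
Spin multiplicity = 2S + 1
= 2 * 5.0 + 1
= 11

11


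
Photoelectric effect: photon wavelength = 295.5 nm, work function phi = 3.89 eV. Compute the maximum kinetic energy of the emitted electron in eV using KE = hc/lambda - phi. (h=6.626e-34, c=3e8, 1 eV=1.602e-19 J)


E_photon = hc / lambda
= (6.626e-34)(3e8) / (295.5e-9)
= 6.7269e-19 J
= 4.1991 eV
KE = E_photon - phi
= 4.1991 - 3.89
= 0.3091 eV

0.3091


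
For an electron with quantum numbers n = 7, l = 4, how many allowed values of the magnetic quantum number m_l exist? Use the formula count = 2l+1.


m_l ranges from -l to +l in integer steps
So m_l goes from -4 to +4
Count = 2l + 1 = 2*4 + 1
= 9

9


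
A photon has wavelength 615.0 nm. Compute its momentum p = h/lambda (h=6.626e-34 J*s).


p = h / lambda
= 6.626e-34 / (615.0e-9)
= 6.626e-34 / 6.1500e-07
= 1.0774e-27 kg*m/s

1.0774e-27


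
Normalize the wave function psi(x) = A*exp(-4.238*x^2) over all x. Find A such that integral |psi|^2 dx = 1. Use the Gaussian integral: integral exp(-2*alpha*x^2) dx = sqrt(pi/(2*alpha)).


integral |psi|^2 dx = A^2 * sqrt(pi/(2*alpha)) = 1
A^2 = sqrt(2*alpha/pi)
= sqrt(2 * 4.238 / pi)
= 1.642557
A = sqrt(1.642557)
= 1.2816

1.2816


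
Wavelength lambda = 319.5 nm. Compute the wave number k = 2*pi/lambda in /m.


k = 2 * pi / lambda
= 6.2832 / (319.5e-9)
= 6.2832 / 3.1950e-07
= 1.9666e+07 /m

1.9666e+07


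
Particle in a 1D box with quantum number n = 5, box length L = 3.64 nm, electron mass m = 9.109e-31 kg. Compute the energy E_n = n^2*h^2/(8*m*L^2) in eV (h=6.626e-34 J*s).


E = n^2 * h^2 / (8 * m * L^2)
= 5^2 * (6.626e-34)^2 / (8 * 9.109e-31 * (3.64e-9)^2)
= 25 * 4.3904e-67 / (8 * 9.109e-31 * 1.3250e-17)
= 1.1368e-19 J
= 0.7096 eV

0.7096


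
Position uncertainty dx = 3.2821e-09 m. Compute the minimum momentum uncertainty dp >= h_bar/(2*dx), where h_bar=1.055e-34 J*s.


dp = h_bar / (2 * dx)
= 1.055e-34 / (2 * 3.2821e-09)
= 1.055e-34 / 6.5642e-09
= 1.6072e-26 kg*m/s

1.6072e-26


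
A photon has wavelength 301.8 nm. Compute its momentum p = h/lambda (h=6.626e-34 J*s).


p = h / lambda
= 6.626e-34 / (301.8e-9)
= 6.626e-34 / 3.0180e-07
= 2.1955e-27 kg*m/s

2.1955e-27


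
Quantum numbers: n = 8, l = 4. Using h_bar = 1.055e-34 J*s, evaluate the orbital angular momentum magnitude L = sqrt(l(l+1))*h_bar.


L = sqrt(l*(l+1)) * h_bar
= sqrt(4 * 5) * 1.055e-34
= sqrt(20) * 1.055e-34
= 4.4721 * 1.055e-34
= 4.7181e-34 J*s

4.7181e-34


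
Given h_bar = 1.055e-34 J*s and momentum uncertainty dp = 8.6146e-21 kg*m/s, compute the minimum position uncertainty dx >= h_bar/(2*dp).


dx = h_bar / (2 * dp)
= 1.055e-34 / (2 * 8.6146e-21)
= 1.055e-34 / 1.7229e-20
= 6.1233e-15 m

6.1233e-15


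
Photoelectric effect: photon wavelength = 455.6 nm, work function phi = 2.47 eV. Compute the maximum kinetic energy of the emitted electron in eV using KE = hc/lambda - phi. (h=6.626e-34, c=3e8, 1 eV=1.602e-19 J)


E_photon = hc / lambda
= (6.626e-34)(3e8) / (455.6e-9)
= 4.3630e-19 J
= 2.7235 eV
KE = E_photon - phi
= 2.7235 - 2.47
= 0.2535 eV

0.2535


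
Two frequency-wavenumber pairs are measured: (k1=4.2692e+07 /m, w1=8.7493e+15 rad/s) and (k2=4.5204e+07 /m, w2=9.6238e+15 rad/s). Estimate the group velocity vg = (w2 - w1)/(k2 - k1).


vg = (w2 - w1) / (k2 - k1)
= (9.6238e+15 - 8.7493e+15) / (4.5204e+07 - 4.2692e+07)
= 8.7450e+14 / 2.5120e+06
= 3.4813e+08 m/s

3.4813e+08


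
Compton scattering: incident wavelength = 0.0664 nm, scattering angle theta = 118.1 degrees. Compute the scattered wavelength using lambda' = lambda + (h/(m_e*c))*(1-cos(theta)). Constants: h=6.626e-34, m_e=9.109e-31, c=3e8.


Compton wavelength: h/(m_e*c) = 2.4247e-12 m
d_lambda = 2.4247e-12 * (1 - cos(118.1 deg))
= 2.4247e-12 * 1.471012
= 3.5668e-12 m = 0.003567 nm
lambda' = 0.0664 + 0.003567
= 0.069967 nm

0.069967


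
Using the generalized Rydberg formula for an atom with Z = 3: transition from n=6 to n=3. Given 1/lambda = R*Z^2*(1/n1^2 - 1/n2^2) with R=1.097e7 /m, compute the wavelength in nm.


1/lambda = R * Z^2 * (1/n1^2 - 1/n2^2)
= 1.097e7 * 3^2 * (1/3^2 - 1/6^2)
= 1.097e7 * 9 * (0.111111 - 0.027778)
= 8.2275e+06 /m
lambda = 1 / 8.2275e+06
= 121.5436 nm

121.5436


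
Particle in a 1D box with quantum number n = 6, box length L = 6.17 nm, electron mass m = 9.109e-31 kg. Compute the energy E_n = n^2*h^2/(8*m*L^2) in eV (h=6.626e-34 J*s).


E = n^2 * h^2 / (8 * m * L^2)
= 6^2 * (6.626e-34)^2 / (8 * 9.109e-31 * (6.17e-9)^2)
= 36 * 4.3904e-67 / (8 * 9.109e-31 * 3.8069e-17)
= 5.6974e-20 J
= 0.3556 eV

0.3556


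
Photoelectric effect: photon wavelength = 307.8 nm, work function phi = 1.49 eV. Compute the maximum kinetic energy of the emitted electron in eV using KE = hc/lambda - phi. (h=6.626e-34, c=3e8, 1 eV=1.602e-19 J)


E_photon = hc / lambda
= (6.626e-34)(3e8) / (307.8e-9)
= 6.4581e-19 J
= 4.0313 eV
KE = E_photon - phi
= 4.0313 - 1.49
= 2.5413 eV

2.5413


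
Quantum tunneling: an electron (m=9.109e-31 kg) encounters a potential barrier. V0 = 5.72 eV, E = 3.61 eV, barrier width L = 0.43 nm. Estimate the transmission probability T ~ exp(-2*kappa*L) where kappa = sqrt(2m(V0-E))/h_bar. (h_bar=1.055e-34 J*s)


V0 - E = 2.11 eV = 3.3802e-19 J
kappa = sqrt(2 * m * (V0-E)) / h_bar
= sqrt(2 * 9.109e-31 * 3.3802e-19) / 1.055e-34
= 7.4382e+09 /m
2*kappa*L = 2 * 7.4382e+09 * 0.43e-9
= 6.3969
T = exp(-6.3969) = 1.666734e-03

1.666734e-03


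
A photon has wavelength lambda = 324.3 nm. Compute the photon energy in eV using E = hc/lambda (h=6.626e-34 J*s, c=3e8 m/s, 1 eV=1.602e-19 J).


E = hc / lambda
= (6.626e-34)(3e8) / (324.3e-9)
= 1.9878e-25 / 3.2430e-07
= 6.1295e-19 J
Converting to eV: 6.1295e-19 / 1.602e-19
= 3.8262 eV

3.8262


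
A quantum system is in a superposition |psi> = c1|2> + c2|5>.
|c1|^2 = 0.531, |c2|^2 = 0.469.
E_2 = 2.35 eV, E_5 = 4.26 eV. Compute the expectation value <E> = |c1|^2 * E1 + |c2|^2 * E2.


<E> = |c1|^2 * E1 + |c2|^2 * E2
= 0.531 * 2.35 + 0.469 * 4.26
= 1.2479 + 1.9979
= 3.2458 eV

3.2458


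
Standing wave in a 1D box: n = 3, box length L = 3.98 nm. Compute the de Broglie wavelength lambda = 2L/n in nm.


lambda = 2L / n
= 2 * 3.98 / 3
= 7.96 / 3
= 2.6533 nm

2.6533


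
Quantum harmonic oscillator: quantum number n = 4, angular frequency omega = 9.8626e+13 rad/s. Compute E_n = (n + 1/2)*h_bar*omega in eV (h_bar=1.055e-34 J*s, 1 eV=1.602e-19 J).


E = (n + 1/2) * h_bar * omega
= (4 + 0.5) * 1.055e-34 * 9.8626e+13
= 4.5 * 1.0405e-20
= 4.6823e-20 J
= 0.2923 eV

0.2923


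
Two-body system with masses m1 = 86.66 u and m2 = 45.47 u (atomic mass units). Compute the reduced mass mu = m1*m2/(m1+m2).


mu = m1 * m2 / (m1 + m2)
= 86.66 * 45.47 / (86.66 + 45.47)
= 3940.4302 / 132.13
= 29.8224 u

29.8224


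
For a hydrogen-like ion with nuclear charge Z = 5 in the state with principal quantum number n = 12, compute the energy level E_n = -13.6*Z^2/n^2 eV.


E_n = -13.6 * Z^2 / n^2
= -13.6 * 5^2 / 12^2
= -13.6 * 25 / 144
= -2.3611 eV

-2.3611


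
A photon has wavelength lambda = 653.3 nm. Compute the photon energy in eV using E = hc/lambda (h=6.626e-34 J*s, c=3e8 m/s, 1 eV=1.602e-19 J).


E = hc / lambda
= (6.626e-34)(3e8) / (653.3e-9)
= 1.9878e-25 / 6.5330e-07
= 3.0427e-19 J
Converting to eV: 3.0427e-19 / 1.602e-19
= 1.8993 eV

1.8993


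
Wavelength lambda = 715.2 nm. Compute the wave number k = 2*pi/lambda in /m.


k = 2 * pi / lambda
= 6.2832 / (715.2e-9)
= 6.2832 / 7.1520e-07
= 8.7852e+06 /m

8.7852e+06


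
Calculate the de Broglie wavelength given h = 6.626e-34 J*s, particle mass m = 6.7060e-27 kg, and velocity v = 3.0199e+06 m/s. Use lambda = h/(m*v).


lambda = h / (m * v)
= 6.626e-34 / (6.7060e-27 * 3.0199e+06)
= 6.626e-34 / 2.0251e-20
= 3.2719e-14 m

3.2719e-14


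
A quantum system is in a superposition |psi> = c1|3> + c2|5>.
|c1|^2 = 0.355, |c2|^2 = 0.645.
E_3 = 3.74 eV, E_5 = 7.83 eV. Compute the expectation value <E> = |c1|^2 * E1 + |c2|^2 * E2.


<E> = |c1|^2 * E1 + |c2|^2 * E2
= 0.355 * 3.74 + 0.645 * 7.83
= 1.3277 + 5.0503
= 6.378 eV

6.378


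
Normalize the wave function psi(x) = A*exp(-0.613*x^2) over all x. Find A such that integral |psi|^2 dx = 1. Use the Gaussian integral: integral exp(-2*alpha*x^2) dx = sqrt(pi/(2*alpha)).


integral |psi|^2 dx = A^2 * sqrt(pi/(2*alpha)) = 1
A^2 = sqrt(2*alpha/pi)
= sqrt(2 * 0.613 / pi)
= 0.624698
A = sqrt(0.624698)
= 0.7904

0.7904


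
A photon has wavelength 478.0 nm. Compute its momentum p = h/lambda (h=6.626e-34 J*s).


p = h / lambda
= 6.626e-34 / (478.0e-9)
= 6.626e-34 / 4.7800e-07
= 1.3862e-27 kg*m/s

1.3862e-27


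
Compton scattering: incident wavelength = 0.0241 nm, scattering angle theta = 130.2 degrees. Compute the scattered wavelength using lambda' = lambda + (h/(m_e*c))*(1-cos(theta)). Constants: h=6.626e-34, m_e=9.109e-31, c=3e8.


Compton wavelength: h/(m_e*c) = 2.4247e-12 m
d_lambda = 2.4247e-12 * (1 - cos(130.2 deg))
= 2.4247e-12 * 1.645458
= 3.9898e-12 m = 0.00399 nm
lambda' = 0.0241 + 0.00399
= 0.02809 nm

0.02809


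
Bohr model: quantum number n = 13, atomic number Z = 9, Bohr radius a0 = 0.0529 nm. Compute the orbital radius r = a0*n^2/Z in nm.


r = a0 * n^2 / Z
= 0.0529 * 13^2 / 9
= 0.0529 * 169 / 9
= 0.9933 nm

0.9933


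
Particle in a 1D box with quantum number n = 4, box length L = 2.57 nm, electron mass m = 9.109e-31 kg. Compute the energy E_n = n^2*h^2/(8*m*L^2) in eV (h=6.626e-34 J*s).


E = n^2 * h^2 / (8 * m * L^2)
= 4^2 * (6.626e-34)^2 / (8 * 9.109e-31 * (2.57e-9)^2)
= 16 * 4.3904e-67 / (8 * 9.109e-31 * 6.6049e-18)
= 1.4595e-19 J
= 0.911 eV

0.911


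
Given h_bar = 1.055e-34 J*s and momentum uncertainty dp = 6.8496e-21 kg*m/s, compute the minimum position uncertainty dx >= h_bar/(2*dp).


dx = h_bar / (2 * dp)
= 1.055e-34 / (2 * 6.8496e-21)
= 1.055e-34 / 1.3699e-20
= 7.7012e-15 m

7.7012e-15


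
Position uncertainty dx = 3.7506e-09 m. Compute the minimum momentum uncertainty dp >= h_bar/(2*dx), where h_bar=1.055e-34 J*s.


dp = h_bar / (2 * dx)
= 1.055e-34 / (2 * 3.7506e-09)
= 1.055e-34 / 7.5012e-09
= 1.4064e-26 kg*m/s

1.4064e-26


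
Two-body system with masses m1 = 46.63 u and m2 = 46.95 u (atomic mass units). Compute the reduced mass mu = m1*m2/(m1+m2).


mu = m1 * m2 / (m1 + m2)
= 46.63 * 46.95 / (46.63 + 46.95)
= 2189.2785 / 93.58
= 23.3947 u

23.3947


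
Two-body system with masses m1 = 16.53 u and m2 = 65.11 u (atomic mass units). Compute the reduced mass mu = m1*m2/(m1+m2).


mu = m1 * m2 / (m1 + m2)
= 16.53 * 65.11 / (16.53 + 65.11)
= 1076.2683 / 81.64
= 13.1831 u

13.1831


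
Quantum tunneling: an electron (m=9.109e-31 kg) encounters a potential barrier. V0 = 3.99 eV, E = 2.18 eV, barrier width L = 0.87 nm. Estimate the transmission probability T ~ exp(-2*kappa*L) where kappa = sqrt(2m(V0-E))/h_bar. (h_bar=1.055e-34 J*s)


V0 - E = 1.81 eV = 2.8996e-19 J
kappa = sqrt(2 * m * (V0-E)) / h_bar
= sqrt(2 * 9.109e-31 * 2.8996e-19) / 1.055e-34
= 6.8892e+09 /m
2*kappa*L = 2 * 6.8892e+09 * 0.87e-9
= 11.9872
T = exp(-11.9872) = 6.223376e-06

6.223376e-06


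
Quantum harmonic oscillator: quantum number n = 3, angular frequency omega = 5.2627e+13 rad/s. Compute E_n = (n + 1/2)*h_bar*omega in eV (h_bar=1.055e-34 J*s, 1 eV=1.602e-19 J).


E = (n + 1/2) * h_bar * omega
= (3 + 0.5) * 1.055e-34 * 5.2627e+13
= 3.5 * 5.5521e-21
= 1.9433e-20 J
= 0.1213 eV

0.1213


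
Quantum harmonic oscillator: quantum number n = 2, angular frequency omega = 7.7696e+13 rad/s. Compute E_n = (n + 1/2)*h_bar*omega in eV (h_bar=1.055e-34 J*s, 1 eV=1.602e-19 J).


E = (n + 1/2) * h_bar * omega
= (2 + 0.5) * 1.055e-34 * 7.7696e+13
= 2.5 * 8.1969e-21
= 2.0492e-20 J
= 0.1279 eV

0.1279


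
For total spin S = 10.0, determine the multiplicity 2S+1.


Spin multiplicity = 2S + 1
= 2 * 10.0 + 1
= 20.0 + 1
= 21

21


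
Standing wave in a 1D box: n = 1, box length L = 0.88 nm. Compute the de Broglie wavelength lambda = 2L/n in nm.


lambda = 2L / n
= 2 * 0.88 / 1
= 1.76 / 1
= 1.76 nm

1.76


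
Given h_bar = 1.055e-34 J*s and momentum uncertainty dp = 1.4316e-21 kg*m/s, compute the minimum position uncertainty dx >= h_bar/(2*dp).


dx = h_bar / (2 * dp)
= 1.055e-34 / (2 * 1.4316e-21)
= 1.055e-34 / 2.8632e-21
= 3.6847e-14 m

3.6847e-14


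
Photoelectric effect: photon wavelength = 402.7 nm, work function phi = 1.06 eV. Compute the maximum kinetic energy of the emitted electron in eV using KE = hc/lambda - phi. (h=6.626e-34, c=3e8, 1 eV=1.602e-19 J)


E_photon = hc / lambda
= (6.626e-34)(3e8) / (402.7e-9)
= 4.9362e-19 J
= 3.0813 eV
KE = E_photon - phi
= 3.0813 - 1.06
= 2.0213 eV

2.0213


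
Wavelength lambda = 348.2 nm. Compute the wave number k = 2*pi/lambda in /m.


k = 2 * pi / lambda
= 6.2832 / (348.2e-9)
= 6.2832 / 3.4820e-07
= 1.8045e+07 /m

1.8045e+07


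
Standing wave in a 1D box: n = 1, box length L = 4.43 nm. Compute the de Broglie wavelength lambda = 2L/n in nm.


lambda = 2L / n
= 2 * 4.43 / 1
= 8.86 / 1
= 8.86 nm

8.86


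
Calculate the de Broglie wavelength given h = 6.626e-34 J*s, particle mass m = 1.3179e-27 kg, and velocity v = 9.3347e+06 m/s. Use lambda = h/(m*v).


lambda = h / (m * v)
= 6.626e-34 / (1.3179e-27 * 9.3347e+06)
= 6.626e-34 / 1.2302e-20
= 5.3860e-14 m

5.3860e-14


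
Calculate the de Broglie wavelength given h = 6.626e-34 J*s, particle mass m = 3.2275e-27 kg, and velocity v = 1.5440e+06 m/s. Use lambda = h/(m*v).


lambda = h / (m * v)
= 6.626e-34 / (3.2275e-27 * 1.5440e+06)
= 6.626e-34 / 4.9833e-21
= 1.3297e-13 m

1.3297e-13


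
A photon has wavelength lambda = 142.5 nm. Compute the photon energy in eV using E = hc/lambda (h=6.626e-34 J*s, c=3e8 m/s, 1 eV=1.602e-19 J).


E = hc / lambda
= (6.626e-34)(3e8) / (142.5e-9)
= 1.9878e-25 / 1.4250e-07
= 1.3949e-18 J
Converting to eV: 1.3949e-18 / 1.602e-19
= 8.7075 eV

8.7075


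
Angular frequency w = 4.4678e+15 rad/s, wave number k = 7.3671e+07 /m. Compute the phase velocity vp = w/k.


vp = w / k
= 4.4678e+15 / 7.3671e+07
= 6.0645e+07 m/s

6.0645e+07


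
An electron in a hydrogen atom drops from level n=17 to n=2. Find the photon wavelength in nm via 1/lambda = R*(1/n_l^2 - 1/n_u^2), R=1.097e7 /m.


1/lambda = R * (1/n_l^2 - 1/n_u^2)
= 1.097e7 * (1/2^2 - 1/17^2)
= 1.097e7 * (0.25 - 0.00346)
= 1.097e7 * 0.24654
= 2.7045e+06 /m
lambda = 1 / 2.7045e+06 = 369.7484 nm

369.7484


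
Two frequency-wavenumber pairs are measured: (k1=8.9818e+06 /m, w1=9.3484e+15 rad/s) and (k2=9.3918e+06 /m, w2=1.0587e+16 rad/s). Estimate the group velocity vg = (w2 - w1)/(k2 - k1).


vg = (w2 - w1) / (k2 - k1)
= (1.0587e+16 - 9.3484e+15) / (9.3918e+06 - 8.9818e+06)
= 1.2386e+15 / 4.1000e+05
= 3.0210e+09 m/s

3.0210e+09


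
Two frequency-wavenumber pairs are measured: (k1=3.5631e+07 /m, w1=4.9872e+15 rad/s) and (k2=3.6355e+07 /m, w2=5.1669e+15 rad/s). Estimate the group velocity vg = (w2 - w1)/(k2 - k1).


vg = (w2 - w1) / (k2 - k1)
= (5.1669e+15 - 4.9872e+15) / (3.6355e+07 - 3.5631e+07)
= 1.7970e+14 / 7.2400e+05
= 2.4820e+08 m/s

2.4820e+08


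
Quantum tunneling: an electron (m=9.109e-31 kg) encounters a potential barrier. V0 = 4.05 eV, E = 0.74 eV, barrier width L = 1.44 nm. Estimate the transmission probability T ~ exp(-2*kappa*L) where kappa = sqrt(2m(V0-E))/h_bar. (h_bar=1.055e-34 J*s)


V0 - E = 3.31 eV = 5.3026e-19 J
kappa = sqrt(2 * m * (V0-E)) / h_bar
= sqrt(2 * 9.109e-31 * 5.3026e-19) / 1.055e-34
= 9.3163e+09 /m
2*kappa*L = 2 * 9.3163e+09 * 1.44e-9
= 26.8309
T = exp(-26.8309) = 2.225757e-12

2.225757e-12


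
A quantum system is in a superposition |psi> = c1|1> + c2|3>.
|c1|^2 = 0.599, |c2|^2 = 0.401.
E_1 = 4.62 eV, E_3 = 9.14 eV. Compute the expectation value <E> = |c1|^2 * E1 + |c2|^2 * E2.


<E> = |c1|^2 * E1 + |c2|^2 * E2
= 0.599 * 4.62 + 0.401 * 9.14
= 2.7674 + 3.6651
= 6.4325 eV

6.4325


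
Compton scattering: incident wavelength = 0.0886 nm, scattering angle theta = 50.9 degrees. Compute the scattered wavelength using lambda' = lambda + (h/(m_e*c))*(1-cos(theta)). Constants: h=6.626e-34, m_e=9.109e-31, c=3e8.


Compton wavelength: h/(m_e*c) = 2.4247e-12 m
d_lambda = 2.4247e-12 * (1 - cos(50.9 deg))
= 2.4247e-12 * 0.369324
= 8.9550e-13 m = 0.000896 nm
lambda' = 0.0886 + 0.000896
= 0.089496 nm

0.089496


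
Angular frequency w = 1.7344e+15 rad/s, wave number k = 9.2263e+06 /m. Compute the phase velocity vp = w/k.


vp = w / k
= 1.7344e+15 / 9.2263e+06
= 1.8798e+08 m/s

1.8798e+08


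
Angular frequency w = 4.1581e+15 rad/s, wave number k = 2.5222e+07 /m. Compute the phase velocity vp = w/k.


vp = w / k
= 4.1581e+15 / 2.5222e+07
= 1.6486e+08 m/s

1.6486e+08


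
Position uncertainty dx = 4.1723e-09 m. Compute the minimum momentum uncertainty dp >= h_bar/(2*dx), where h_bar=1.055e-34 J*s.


dp = h_bar / (2 * dx)
= 1.055e-34 / (2 * 4.1723e-09)
= 1.055e-34 / 8.3446e-09
= 1.2643e-26 kg*m/s

1.2643e-26


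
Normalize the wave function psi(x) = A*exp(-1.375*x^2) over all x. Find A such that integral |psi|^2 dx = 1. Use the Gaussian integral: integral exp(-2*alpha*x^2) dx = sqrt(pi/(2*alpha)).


integral |psi|^2 dx = A^2 * sqrt(pi/(2*alpha)) = 1
A^2 = sqrt(2*alpha/pi)
= sqrt(2 * 1.375 / pi)
= 0.935603
A = sqrt(0.935603)
= 0.9673

0.9673


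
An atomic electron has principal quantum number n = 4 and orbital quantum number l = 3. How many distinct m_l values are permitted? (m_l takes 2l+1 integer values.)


m_l ranges from -l to +l in integer steps
So m_l goes from -3 to +3
Count = 2l + 1 = 2*3 + 1
= 7

7


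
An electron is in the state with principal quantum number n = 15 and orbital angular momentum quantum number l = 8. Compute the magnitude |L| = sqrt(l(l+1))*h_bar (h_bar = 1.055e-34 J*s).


L = sqrt(l*(l+1)) * h_bar
= sqrt(8 * 9) * 1.055e-34
= sqrt(72) * 1.055e-34
= 8.4853 * 1.055e-34
= 8.9520e-34 J*s

8.9520e-34


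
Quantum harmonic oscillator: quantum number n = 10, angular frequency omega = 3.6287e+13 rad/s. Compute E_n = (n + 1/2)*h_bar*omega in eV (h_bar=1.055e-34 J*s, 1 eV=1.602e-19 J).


E = (n + 1/2) * h_bar * omega
= (10 + 0.5) * 1.055e-34 * 3.6287e+13
= 10.5 * 3.8283e-21
= 4.0197e-20 J
= 0.2509 eV

0.2509


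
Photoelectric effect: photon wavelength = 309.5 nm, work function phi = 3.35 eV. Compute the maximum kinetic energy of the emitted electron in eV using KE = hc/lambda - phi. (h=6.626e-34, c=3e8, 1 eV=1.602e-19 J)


E_photon = hc / lambda
= (6.626e-34)(3e8) / (309.5e-9)
= 6.4226e-19 J
= 4.0091 eV
KE = E_photon - phi
= 4.0091 - 3.35
= 0.6591 eV

0.6591


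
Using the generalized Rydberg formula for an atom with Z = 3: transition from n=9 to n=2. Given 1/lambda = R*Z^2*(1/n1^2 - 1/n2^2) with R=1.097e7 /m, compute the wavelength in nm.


1/lambda = R * Z^2 * (1/n1^2 - 1/n2^2)
= 1.097e7 * 3^2 * (1/2^2 - 1/9^2)
= 1.097e7 * 9 * (0.25 - 0.012346)
= 2.3464e+07 /m
lambda = 1 / 2.3464e+07
= 42.6192 nm

42.6192


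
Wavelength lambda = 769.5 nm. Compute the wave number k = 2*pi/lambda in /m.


k = 2 * pi / lambda
= 6.2832 / (769.5e-9)
= 6.2832 / 7.6950e-07
= 8.1653e+06 /m

8.1653e+06


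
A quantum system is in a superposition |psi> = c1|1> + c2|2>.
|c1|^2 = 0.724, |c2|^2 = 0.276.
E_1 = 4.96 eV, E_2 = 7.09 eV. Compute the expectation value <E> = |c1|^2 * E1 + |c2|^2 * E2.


<E> = |c1|^2 * E1 + |c2|^2 * E2
= 0.724 * 4.96 + 0.276 * 7.09
= 3.591 + 1.9568
= 5.5479 eV

5.5479


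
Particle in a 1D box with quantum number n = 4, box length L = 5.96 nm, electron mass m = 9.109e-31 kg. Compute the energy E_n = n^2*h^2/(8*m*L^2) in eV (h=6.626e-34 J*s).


E = n^2 * h^2 / (8 * m * L^2)
= 4^2 * (6.626e-34)^2 / (8 * 9.109e-31 * (5.96e-9)^2)
= 16 * 4.3904e-67 / (8 * 9.109e-31 * 3.5522e-17)
= 2.7137e-20 J
= 0.1694 eV

0.1694


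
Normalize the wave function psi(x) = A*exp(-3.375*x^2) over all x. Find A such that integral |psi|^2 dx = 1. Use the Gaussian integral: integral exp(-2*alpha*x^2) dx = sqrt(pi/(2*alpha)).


integral |psi|^2 dx = A^2 * sqrt(pi/(2*alpha)) = 1
A^2 = sqrt(2*alpha/pi)
= sqrt(2 * 3.375 / pi)
= 1.465808
A = sqrt(1.465808)
= 1.2107

1.2107


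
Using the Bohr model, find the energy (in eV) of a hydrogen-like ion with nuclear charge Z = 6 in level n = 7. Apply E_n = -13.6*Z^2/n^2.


E_n = -13.6 * Z^2 / n^2
= -13.6 * 6^2 / 7^2
= -13.6 * 36 / 49
= -9.9918 eV

-9.9918


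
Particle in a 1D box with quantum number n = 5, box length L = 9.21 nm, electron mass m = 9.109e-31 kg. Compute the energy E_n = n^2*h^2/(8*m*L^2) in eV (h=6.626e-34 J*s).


E = n^2 * h^2 / (8 * m * L^2)
= 5^2 * (6.626e-34)^2 / (8 * 9.109e-31 * (9.21e-9)^2)
= 25 * 4.3904e-67 / (8 * 9.109e-31 * 8.4824e-17)
= 1.7757e-20 J
= 0.1108 eV

0.1108


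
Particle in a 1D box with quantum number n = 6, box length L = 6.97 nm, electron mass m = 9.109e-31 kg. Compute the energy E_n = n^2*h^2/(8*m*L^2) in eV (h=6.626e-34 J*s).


E = n^2 * h^2 / (8 * m * L^2)
= 6^2 * (6.626e-34)^2 / (8 * 9.109e-31 * (6.97e-9)^2)
= 36 * 4.3904e-67 / (8 * 9.109e-31 * 4.8581e-17)
= 4.4646e-20 J
= 0.2787 eV

0.2787


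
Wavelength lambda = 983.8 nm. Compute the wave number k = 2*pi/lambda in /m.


k = 2 * pi / lambda
= 6.2832 / (983.8e-9)
= 6.2832 / 9.8380e-07
= 6.3866e+06 /m

6.3866e+06


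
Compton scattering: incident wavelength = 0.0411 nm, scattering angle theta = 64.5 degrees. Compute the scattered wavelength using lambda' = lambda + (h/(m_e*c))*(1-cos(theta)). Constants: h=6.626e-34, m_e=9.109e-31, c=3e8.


Compton wavelength: h/(m_e*c) = 2.4247e-12 m
d_lambda = 2.4247e-12 * (1 - cos(64.5 deg))
= 2.4247e-12 * 0.569489
= 1.3808e-12 m = 0.001381 nm
lambda' = 0.0411 + 0.001381
= 0.042481 nm

0.042481


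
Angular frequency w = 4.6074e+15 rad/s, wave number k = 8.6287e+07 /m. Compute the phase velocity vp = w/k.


vp = w / k
= 4.6074e+15 / 8.6287e+07
= 5.3396e+07 m/s

5.3396e+07


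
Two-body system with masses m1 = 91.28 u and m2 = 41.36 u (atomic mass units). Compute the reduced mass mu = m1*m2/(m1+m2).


mu = m1 * m2 / (m1 + m2)
= 91.28 * 41.36 / (91.28 + 41.36)
= 3775.3408 / 132.64
= 28.4631 u

28.4631


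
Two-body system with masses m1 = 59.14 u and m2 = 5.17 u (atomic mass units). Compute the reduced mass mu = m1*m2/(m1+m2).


mu = m1 * m2 / (m1 + m2)
= 59.14 * 5.17 / (59.14 + 5.17)
= 305.7538 / 64.31
= 4.7544 u

4.7544


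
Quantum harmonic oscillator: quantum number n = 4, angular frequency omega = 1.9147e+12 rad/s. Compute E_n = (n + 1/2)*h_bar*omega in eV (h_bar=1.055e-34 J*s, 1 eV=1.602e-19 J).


E = (n + 1/2) * h_bar * omega
= (4 + 0.5) * 1.055e-34 * 1.9147e+12
= 4.5 * 2.0200e-22
= 9.0900e-22 J
= 0.0057 eV

0.0057


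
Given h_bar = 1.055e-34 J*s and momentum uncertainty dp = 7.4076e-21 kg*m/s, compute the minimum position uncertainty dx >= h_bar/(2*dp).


dx = h_bar / (2 * dp)
= 1.055e-34 / (2 * 7.4076e-21)
= 1.055e-34 / 1.4815e-20
= 7.1211e-15 m

7.1211e-15


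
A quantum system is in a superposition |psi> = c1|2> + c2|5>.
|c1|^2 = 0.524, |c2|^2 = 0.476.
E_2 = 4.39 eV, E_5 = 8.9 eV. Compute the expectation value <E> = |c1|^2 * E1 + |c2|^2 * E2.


<E> = |c1|^2 * E1 + |c2|^2 * E2
= 0.524 * 4.39 + 0.476 * 8.9
= 2.3004 + 4.2364
= 6.5368 eV

6.5368


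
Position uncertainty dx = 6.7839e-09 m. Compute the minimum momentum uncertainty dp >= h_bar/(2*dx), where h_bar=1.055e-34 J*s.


dp = h_bar / (2 * dx)
= 1.055e-34 / (2 * 6.7839e-09)
= 1.055e-34 / 1.3568e-08
= 7.7758e-27 kg*m/s

7.7758e-27


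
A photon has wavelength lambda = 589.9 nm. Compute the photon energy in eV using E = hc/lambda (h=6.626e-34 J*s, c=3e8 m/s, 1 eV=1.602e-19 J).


E = hc / lambda
= (6.626e-34)(3e8) / (589.9e-9)
= 1.9878e-25 / 5.8990e-07
= 3.3697e-19 J
Converting to eV: 3.3697e-19 / 1.602e-19
= 2.1034 eV

2.1034


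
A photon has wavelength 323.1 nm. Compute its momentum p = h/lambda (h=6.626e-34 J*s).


p = h / lambda
= 6.626e-34 / (323.1e-9)
= 6.626e-34 / 3.2310e-07
= 2.0508e-27 kg*m/s

2.0508e-27


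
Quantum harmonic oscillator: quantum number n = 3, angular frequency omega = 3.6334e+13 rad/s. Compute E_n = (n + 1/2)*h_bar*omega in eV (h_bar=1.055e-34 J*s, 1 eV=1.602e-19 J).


E = (n + 1/2) * h_bar * omega
= (3 + 0.5) * 1.055e-34 * 3.6334e+13
= 3.5 * 3.8332e-21
= 1.3416e-20 J
= 0.0837 eV

0.0837


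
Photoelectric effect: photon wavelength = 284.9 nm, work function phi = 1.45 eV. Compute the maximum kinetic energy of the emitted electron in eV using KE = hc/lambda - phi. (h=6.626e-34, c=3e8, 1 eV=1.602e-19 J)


E_photon = hc / lambda
= (6.626e-34)(3e8) / (284.9e-9)
= 6.9772e-19 J
= 4.3553 eV
KE = E_photon - phi
= 4.3553 - 1.45
= 2.9053 eV

2.9053


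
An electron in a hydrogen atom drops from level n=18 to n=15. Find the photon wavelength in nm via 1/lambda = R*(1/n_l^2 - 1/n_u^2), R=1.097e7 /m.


1/lambda = R * (1/n_l^2 - 1/n_u^2)
= 1.097e7 * (1/15^2 - 1/18^2)
= 1.097e7 * (0.004444 - 0.003086)
= 1.097e7 * 0.001358
= 1.4898e+04 /m
lambda = 1 / 1.4898e+04 = 67125.2175 nm

67125.2175


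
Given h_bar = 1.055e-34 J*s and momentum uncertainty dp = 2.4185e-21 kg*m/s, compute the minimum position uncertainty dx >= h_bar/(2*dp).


dx = h_bar / (2 * dp)
= 1.055e-34 / (2 * 2.4185e-21)
= 1.055e-34 / 4.8370e-21
= 2.1811e-14 m

2.1811e-14


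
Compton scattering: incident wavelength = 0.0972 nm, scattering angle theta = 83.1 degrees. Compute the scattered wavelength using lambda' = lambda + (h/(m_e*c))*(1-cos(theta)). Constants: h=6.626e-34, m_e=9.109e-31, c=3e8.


Compton wavelength: h/(m_e*c) = 2.4247e-12 m
d_lambda = 2.4247e-12 * (1 - cos(83.1 deg))
= 2.4247e-12 * 0.879863
= 2.1334e-12 m = 0.002133 nm
lambda' = 0.0972 + 0.002133
= 0.099333 nm

0.099333


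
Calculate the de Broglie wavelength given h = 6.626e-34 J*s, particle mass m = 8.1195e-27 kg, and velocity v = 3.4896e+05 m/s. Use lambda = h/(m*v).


lambda = h / (m * v)
= 6.626e-34 / (8.1195e-27 * 3.4896e+05)
= 6.626e-34 / 2.8334e-21
= 2.3385e-13 m

2.3385e-13


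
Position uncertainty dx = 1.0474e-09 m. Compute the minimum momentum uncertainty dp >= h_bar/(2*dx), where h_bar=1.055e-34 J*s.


dp = h_bar / (2 * dx)
= 1.055e-34 / (2 * 1.0474e-09)
= 1.055e-34 / 2.0948e-09
= 5.0363e-26 kg*m/s

5.0363e-26


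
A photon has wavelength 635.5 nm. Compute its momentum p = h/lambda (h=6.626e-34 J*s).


p = h / lambda
= 6.626e-34 / (635.5e-9)
= 6.626e-34 / 6.3550e-07
= 1.0426e-27 kg*m/s

1.0426e-27


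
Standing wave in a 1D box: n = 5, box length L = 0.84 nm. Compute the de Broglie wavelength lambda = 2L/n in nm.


lambda = 2L / n
= 2 * 0.84 / 5
= 1.68 / 5
= 0.336 nm

0.336


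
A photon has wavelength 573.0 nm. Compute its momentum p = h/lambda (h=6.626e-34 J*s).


p = h / lambda
= 6.626e-34 / (573.0e-9)
= 6.626e-34 / 5.7300e-07
= 1.1564e-27 kg*m/s

1.1564e-27


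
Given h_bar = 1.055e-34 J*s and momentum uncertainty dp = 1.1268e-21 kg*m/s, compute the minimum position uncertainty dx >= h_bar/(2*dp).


dx = h_bar / (2 * dp)
= 1.055e-34 / (2 * 1.1268e-21)
= 1.055e-34 / 2.2536e-21
= 4.6814e-14 m

4.6814e-14


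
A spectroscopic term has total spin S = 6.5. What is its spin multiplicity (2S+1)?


Spin multiplicity = 2S + 1
= 2 * 6.5 + 1
= 13.0 + 1
= 14

14


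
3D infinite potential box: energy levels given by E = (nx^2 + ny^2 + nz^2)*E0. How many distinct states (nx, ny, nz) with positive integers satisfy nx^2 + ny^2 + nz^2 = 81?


Enumerate all (nx, ny, nz) with nx^2 + ny^2 + nz^2 = 81:
(1,4,8)
(1,8,4)
(3,6,6)
(4,1,8)
(4,4,7)
(4,7,4)
(4,8,1)
(6,3,6)
(6,6,3)
(7,4,4)
(8,1,4)
(8,4,1)
Total degeneracy = 12

12


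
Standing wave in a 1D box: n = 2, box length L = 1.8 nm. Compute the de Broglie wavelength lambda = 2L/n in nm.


lambda = 2L / n
= 2 * 1.8 / 2
= 3.6 / 2
= 1.8 nm

1.8
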